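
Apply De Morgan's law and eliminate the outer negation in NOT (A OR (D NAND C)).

NOT A AND NOT (D NAND C)
De Morgan's: NOT(OR of terms) = AND of negations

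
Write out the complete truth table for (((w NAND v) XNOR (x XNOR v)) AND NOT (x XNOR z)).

z | w | v | x | Output
----------------------
0 | 0 | 0 | 0 | 0
0 | 0 | 0 | 1 | 0
0 | 0 | 1 | 0 | 0
0 | 0 | 1 | 1 | 1
0 | 1 | 0 | 0 | 0
0 | 1 | 0 | 1 | 0
0 | 1 | 1 | 0 | 0
0 | 1 | 1 | 1 | 0
1 | 0 | 0 | 0 | 1
1 | 0 | 0 | 1 | 0
1 | 0 | 1 | 0 | 0
1 | 0 | 1 | 1 | 0
1 | 1 | 0 | 0 | 1
1 | 1 | 0 | 1 | 0
1 | 1 | 1 | 0 | 1
1 | 1 | 1 | 1 | 0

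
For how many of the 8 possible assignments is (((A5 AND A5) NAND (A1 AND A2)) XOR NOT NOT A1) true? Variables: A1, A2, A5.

Satisfying assignments: (0,0,0), (0,0,1), (0,1,0), (0,1,1), (1,1,1)
Count: 5 out of 8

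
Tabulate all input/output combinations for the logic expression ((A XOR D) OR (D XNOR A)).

D | A | Output
--------------
0 | 0 | 1
0 | 1 | 1
1 | 0 | 1
1 | 1 | 1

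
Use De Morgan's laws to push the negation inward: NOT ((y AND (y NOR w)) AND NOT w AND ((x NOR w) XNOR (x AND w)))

NOT (y AND (y NOR w)) OR w OR NOT ((x NOR w) XNOR (x AND w))
De Morgan's: NOT(AND of terms) = OR of negations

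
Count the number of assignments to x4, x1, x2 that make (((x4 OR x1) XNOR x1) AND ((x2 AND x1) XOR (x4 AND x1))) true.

Satisfying assignments: (0,1,1), (1,1,0)
Count: 2 out of 8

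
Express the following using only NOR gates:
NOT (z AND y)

(((z NOR z) NOR (y NOR y)) NOR ((z NOR z) NOR (y NOR y)))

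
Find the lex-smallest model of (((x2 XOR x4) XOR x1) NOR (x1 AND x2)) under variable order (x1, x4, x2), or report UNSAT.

x1=0, x4=0, x2=0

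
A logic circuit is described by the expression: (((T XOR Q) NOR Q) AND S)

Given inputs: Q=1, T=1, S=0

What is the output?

Substituting: (((1 XOR 1) NOR 1) AND 0)
= 0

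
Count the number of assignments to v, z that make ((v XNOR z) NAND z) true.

Satisfying assignments: (0,0), (0,1), (1,0)
Count: 3 out of 4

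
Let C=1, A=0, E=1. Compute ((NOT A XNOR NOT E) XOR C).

Substituting: ((NOT 0 XNOR NOT 1) XOR 1)
= 1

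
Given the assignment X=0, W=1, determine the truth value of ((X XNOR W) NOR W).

Substituting: ((0 XNOR 1) NOR 1)
= 0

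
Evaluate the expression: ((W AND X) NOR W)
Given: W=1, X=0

Substituting: ((1 AND 0) NOR 1)
= 0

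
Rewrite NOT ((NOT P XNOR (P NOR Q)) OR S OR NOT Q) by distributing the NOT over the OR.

NOT (NOT P XNOR (P NOR Q)) AND NOT S AND Q
De Morgan's: NOT(OR of terms) = AND of negations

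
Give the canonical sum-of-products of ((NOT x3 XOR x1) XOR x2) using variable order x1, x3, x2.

Σm(0, 3, 5, 6) = (NOT x1 AND NOT x3 AND NOT x2) OR (NOT x1 AND x3 AND x2) OR (x1 AND NOT x3 AND x2) OR (x1 AND x3 AND NOT x2)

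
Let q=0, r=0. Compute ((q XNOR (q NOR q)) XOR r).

Substituting: ((0 XNOR (0 NOR 0)) XOR 0)
= 0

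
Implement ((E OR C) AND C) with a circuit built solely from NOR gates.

((((E NOR C) NOR (E NOR C)) NOR ((E NOR C) NOR (E NOR C))) NOR (C NOR C))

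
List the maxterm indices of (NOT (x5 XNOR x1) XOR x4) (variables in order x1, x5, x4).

ΠM(0, 3, 5, 6) = (x1 OR x5 OR x4) AND (x1 OR NOT x5 OR NOT x4) AND (NOT x1 OR x5 OR NOT x4) AND (NOT x1 OR NOT x5 OR x4)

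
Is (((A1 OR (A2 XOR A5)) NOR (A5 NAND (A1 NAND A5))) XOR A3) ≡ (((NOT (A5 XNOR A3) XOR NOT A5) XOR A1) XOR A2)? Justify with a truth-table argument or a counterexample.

No. Counterexample: with A1=0, A5=0, A3=0, A2=0, Expression 1 = 0 but Expression 2 = 1.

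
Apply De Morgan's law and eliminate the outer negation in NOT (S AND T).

NOT S OR NOT T
De Morgan's: NOT(AND of terms) = OR of negations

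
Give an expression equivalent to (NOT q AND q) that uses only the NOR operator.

(((q NOR q) NOR (q NOR q)) NOR (q NOR q))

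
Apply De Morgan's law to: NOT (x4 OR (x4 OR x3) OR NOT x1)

NOT x4 AND NOT (x4 OR x3) AND x1
De Morgan's: NOT(OR of terms) = AND of negations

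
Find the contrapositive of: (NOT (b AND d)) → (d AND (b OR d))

Contrapositive: NOT (d AND (b OR d)) → (b AND d)
Note: A statement and its contrapositive are logically equivalent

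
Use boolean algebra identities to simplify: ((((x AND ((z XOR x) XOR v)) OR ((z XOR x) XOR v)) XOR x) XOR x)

By XOR self-cancellation ((E XOR v) XOR v = E) then absorption (E OR (E AND v) = E):
= ((z XOR x) XOR v)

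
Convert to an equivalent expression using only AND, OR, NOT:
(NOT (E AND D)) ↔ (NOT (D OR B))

((NOT (E AND D)) AND (NOT (D OR B))) OR ((E AND D) AND (D OR B))
(Biconditional = both true or both false)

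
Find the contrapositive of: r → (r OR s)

Contrapositive: NOT (r OR s) → NOT r
Note: A statement and its contrapositive are logically equivalent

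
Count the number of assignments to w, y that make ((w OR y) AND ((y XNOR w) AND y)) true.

Satisfying assignments: (1,1)
Count: 1 out of 4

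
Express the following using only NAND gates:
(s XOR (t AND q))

((s NAND (s NAND ((t NAND q) NAND (t NAND q)))) NAND (((t NAND q) NAND (t NAND q)) NAND (s NAND ((t NAND q) NAND (t NAND q)))))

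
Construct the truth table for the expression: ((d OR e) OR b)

b | d | e | Output
------------------
0 | 0 | 0 | 0
0 | 0 | 1 | 1
0 | 1 | 0 | 1
0 | 1 | 1 | 1
1 | 0 | 0 | 1
1 | 0 | 1 | 1
1 | 1 | 0 | 1
1 | 1 | 1 | 1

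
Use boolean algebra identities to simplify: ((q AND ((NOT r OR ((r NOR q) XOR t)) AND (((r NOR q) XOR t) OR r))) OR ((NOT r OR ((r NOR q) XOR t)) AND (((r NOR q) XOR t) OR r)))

By absorption (E OR (E AND v) = E) then distribution ((E OR v) AND (E OR NOT v) = E):
= ((r NOR q) XOR t)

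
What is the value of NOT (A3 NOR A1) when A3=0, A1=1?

Substituting: NOT (0 NOR 1)
= 1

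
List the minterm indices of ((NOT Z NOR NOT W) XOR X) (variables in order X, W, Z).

Σm(3, 4, 5, 6) = (NOT X AND W AND Z) OR (X AND NOT W AND NOT Z) OR (X AND NOT W AND Z) OR (X AND W AND NOT Z)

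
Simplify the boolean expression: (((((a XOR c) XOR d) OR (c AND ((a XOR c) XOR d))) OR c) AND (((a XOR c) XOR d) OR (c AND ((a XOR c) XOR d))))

By absorption (E AND (E OR v) = E) then absorption (E OR (E AND v) = E):
= ((a XOR c) XOR d)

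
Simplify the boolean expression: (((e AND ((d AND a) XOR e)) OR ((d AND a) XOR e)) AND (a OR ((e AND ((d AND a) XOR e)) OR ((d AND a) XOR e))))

By absorption (E AND (E OR v) = E) then absorption (E OR (E AND v) = E):
= ((d AND a) XOR e)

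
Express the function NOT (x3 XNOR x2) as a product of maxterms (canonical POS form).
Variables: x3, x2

ΠM(0, 3) = (x3 OR x2) AND (NOT x3 OR NOT x2)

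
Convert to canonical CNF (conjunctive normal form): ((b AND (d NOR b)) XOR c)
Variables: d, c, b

(d OR c OR b) AND (d OR c OR NOT b) AND (NOT d OR c OR b) AND (NOT d OR c OR NOT b)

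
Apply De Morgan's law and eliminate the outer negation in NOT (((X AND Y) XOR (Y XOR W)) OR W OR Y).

NOT ((X AND Y) XOR (Y XOR W)) AND NOT W AND NOT Y
De Morgan's: NOT(OR of terms) = AND of negations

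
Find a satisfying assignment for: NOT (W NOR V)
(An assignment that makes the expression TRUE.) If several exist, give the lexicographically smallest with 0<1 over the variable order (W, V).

W=0, V=1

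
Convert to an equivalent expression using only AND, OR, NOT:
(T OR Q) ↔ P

((T OR Q) AND P) OR (NOT (T OR Q) AND NOT P)
(Biconditional = both true or both false)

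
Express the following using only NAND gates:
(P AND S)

((P NAND S) NAND (P NAND S))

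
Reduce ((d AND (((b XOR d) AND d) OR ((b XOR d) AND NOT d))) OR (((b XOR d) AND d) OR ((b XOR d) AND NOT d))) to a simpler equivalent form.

By absorption (E OR (E AND v) = E) then distribution ((E AND v) OR (E AND NOT v) = E):
= (b XOR d)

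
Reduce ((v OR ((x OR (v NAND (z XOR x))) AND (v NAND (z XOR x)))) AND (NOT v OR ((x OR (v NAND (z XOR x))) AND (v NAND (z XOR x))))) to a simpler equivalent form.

By distribution ((E OR v) AND (E OR NOT v) = E) then absorption (E AND (E OR v) = E):
= (v NAND (z XOR x))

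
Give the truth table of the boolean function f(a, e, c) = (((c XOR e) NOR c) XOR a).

a | e | c | Output
------------------
0 | 0 | 0 | 1
0 | 0 | 1 | 0
0 | 1 | 0 | 0
0 | 1 | 1 | 0
1 | 0 | 0 | 0
1 | 0 | 1 | 1
1 | 1 | 0 | 1
1 | 1 | 1 | 1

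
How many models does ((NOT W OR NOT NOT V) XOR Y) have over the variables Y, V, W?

Satisfying assignments: (0,0,0), (0,1,0), (0,1,1), (1,0,1)
Count: 4 out of 8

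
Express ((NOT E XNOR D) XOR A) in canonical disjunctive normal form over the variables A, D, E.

(NOT A AND NOT D AND E) OR (NOT A AND D AND NOT E) OR (A AND NOT D AND NOT E) OR (A AND D AND E)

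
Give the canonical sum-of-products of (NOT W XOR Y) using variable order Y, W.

Σm(0, 3) = (NOT Y AND NOT W) OR (Y AND W)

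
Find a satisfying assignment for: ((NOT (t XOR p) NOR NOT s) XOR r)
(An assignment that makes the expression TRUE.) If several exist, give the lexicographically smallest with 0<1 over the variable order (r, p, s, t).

r=0, p=0, s=1, t=1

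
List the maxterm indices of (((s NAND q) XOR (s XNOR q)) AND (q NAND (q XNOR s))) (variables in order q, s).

ΠM(0, 3) = (q OR s) AND (NOT q OR NOT s)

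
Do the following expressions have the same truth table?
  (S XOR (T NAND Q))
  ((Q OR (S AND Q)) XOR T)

No. Counterexample: with Q=0, S=0, T=0, Expression 1 = 1 but Expression 2 = 0.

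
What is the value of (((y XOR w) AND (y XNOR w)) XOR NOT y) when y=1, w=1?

Substituting: (((1 XOR 1) AND (1 XNOR 1)) XOR NOT 1)
= 0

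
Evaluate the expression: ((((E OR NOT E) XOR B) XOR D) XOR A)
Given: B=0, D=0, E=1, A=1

Substituting: ((((1 OR NOT 1) XOR 0) XOR 0) XOR 1)
= 0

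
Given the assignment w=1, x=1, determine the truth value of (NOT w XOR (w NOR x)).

Substituting: (NOT 1 XOR (1 NOR 1))
= 0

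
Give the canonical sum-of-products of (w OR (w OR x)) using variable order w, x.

Σm(1, 2, 3) = (NOT w AND x) OR (w AND NOT x) OR (w AND x)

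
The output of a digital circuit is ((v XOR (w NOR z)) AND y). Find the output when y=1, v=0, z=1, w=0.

Substituting: ((0 XOR (0 NOR 1)) AND 1)
= 0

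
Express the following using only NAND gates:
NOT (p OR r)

(((p NAND p) NAND (r NAND r)) NAND ((p NAND p) NAND (r NAND r)))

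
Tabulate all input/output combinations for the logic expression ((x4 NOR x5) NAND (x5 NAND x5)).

x4 | x5 | Output
----------------
0 | 0 | 0
0 | 1 | 1
1 | 0 | 1
1 | 1 | 1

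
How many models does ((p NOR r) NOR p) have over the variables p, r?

Satisfying assignments: (0,1)
Count: 1 out of 4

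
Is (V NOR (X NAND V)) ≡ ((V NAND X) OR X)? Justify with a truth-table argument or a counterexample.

No. Counterexample: with V=0, X=0, Expression 1 = 0 but Expression 2 = 1.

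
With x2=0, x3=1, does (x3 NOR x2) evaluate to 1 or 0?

Substituting: (1 NOR 0)
= 0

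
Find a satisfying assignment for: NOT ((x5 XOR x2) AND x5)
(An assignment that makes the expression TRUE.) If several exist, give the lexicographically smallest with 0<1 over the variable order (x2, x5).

x2=0, x5=0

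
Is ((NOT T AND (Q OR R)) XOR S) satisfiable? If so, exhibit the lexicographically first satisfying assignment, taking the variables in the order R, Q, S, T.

R=0, Q=0, S=1, T=0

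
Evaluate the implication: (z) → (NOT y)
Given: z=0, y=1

Antecedent (z) = 0; consequent (NOT y) = 0.
0 → 0 = 1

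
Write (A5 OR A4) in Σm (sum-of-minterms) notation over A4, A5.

Σm(1, 2, 3) = (NOT A4 AND A5) OR (A4 AND NOT A5) OR (A4 AND A5)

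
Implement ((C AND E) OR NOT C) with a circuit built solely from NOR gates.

((((C NOR C) NOR (E NOR E)) NOR (C NOR C)) NOR (((C NOR C) NOR (E NOR E)) NOR (C NOR C)))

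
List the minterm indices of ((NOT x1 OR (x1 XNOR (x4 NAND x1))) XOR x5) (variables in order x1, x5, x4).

Σm(0, 1, 4, 7) = (NOT x1 AND NOT x5 AND NOT x4) OR (NOT x1 AND NOT x5 AND x4) OR (x1 AND NOT x5 AND NOT x4) OR (x1 AND x5 AND x4)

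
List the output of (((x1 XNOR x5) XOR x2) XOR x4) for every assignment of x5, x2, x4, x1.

x5 | x2 | x4 | x1 | Output
--------------------------
0 | 0 | 0 | 0 | 1
0 | 0 | 0 | 1 | 0
0 | 0 | 1 | 0 | 0
0 | 0 | 1 | 1 | 1
0 | 1 | 0 | 0 | 0
0 | 1 | 0 | 1 | 1
0 | 1 | 1 | 0 | 1
0 | 1 | 1 | 1 | 0
1 | 0 | 0 | 0 | 0
1 | 0 | 0 | 1 | 1
1 | 0 | 1 | 0 | 1
1 | 0 | 1 | 1 | 0
1 | 1 | 0 | 0 | 1
1 | 1 | 0 | 1 | 0
1 | 1 | 1 | 0 | 0
1 | 1 | 1 | 1 | 1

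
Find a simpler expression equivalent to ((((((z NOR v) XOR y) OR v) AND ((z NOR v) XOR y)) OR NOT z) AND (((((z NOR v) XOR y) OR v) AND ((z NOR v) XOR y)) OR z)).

By distribution ((E OR v) AND (E OR NOT v) = E) then absorption (E AND (E OR v) = E):
= ((z NOR v) XOR y)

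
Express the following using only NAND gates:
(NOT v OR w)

(((v NAND v) NAND (v NAND v)) NAND (w NAND w))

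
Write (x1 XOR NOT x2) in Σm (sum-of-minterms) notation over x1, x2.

Σm(0, 3) = (NOT x1 AND NOT x2) OR (x1 AND x2)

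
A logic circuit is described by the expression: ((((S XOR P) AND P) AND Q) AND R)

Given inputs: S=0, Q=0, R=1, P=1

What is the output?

Substituting: ((((0 XOR 1) AND 1) AND 0) AND 1)
= 0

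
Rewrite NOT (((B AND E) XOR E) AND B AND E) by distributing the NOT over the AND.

NOT ((B AND E) XOR E) OR NOT B OR NOT E
De Morgan's: NOT(AND of terms) = OR of negations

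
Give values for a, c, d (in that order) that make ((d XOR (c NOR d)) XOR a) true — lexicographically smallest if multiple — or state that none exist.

a=0, c=0, d=0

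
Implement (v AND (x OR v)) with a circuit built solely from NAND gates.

((v NAND ((x NAND x) NAND (v NAND v))) NAND (v NAND ((x NAND x) NAND (v NAND v))))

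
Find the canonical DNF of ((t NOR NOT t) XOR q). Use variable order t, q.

(NOT t AND q) OR (t AND q)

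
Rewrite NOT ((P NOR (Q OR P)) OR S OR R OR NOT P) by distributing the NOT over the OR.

NOT (P NOR (Q OR P)) AND NOT S AND NOT R AND P
De Morgan's: NOT(OR of terms) = AND of negations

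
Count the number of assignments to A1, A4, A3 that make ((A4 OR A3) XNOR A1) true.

Satisfying assignments: (0,0,0), (1,0,1), (1,1,0), (1,1,1)
Count: 4 out of 8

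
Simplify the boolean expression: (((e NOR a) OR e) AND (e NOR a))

By absorption (E AND (E OR v) = E):
= (e NOR a)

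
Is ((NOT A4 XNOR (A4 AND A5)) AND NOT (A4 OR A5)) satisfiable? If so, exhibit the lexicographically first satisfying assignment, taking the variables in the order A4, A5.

UNSATISFIABLE - no assignment makes this expression true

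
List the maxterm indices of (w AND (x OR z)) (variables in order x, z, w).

ΠM(0, 1, 2, 4, 6) = (x OR z OR w) AND (x OR z OR NOT w) AND (x OR NOT z OR w) AND (NOT x OR z OR w) AND (NOT x OR NOT z OR w)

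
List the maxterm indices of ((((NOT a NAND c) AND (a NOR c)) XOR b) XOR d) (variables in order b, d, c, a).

ΠM(1, 2, 3, 4, 8, 13, 14, 15) = (b OR d OR c OR NOT a) AND (b OR d OR NOT c OR a) AND (b OR d OR NOT c OR NOT a) AND (b OR NOT d OR c OR a) AND (NOT b OR d OR c OR a) AND (NOT b OR NOT d OR c OR NOT a) AND (NOT b OR NOT d OR NOT c OR a) AND (NOT b OR NOT d OR NOT c OR NOT a)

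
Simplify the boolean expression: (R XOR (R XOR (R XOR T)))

By XOR self-cancellation ((E XOR v) XOR v = E):
= (R XOR T)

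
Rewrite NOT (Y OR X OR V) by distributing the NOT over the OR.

NOT Y AND NOT X AND NOT V
De Morgan's: NOT(OR of terms) = AND of negations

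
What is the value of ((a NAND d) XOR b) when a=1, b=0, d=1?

Substituting: ((1 NAND 1) XOR 0)
= 0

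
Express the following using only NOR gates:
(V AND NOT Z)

((V NOR V) NOR ((Z NOR Z) NOR (Z NOR Z)))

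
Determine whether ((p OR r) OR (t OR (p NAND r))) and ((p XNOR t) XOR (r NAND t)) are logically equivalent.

No. Counterexample: with t=0, r=0, p=0, Expression 1 = 1 but Expression 2 = 0.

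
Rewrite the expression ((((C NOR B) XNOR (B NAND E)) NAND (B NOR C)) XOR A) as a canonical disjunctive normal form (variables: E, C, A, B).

(NOT E AND NOT C AND NOT A AND B) OR (NOT E AND NOT C AND A AND NOT B) OR (NOT E AND C AND NOT A AND NOT B) OR (NOT E AND C AND NOT A AND B) OR (E AND NOT C AND NOT A AND B) OR (E AND NOT C AND A AND NOT B) OR (E AND C AND NOT A AND NOT B) OR (E AND C AND NOT A AND B)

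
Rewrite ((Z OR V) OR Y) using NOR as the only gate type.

((((Z NOR V) NOR (Z NOR V)) NOR Y) NOR (((Z NOR V) NOR (Z NOR V)) NOR Y))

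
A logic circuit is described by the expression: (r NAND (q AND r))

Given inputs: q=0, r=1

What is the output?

Substituting: (1 NAND (0 AND 1))
= 1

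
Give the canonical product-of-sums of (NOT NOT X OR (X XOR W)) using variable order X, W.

ΠM(0) = (X OR W)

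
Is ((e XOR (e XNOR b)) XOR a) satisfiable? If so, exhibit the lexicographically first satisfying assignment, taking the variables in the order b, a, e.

b=0, a=0, e=0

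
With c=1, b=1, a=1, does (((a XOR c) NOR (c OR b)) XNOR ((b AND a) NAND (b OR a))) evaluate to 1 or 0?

Substituting: (((1 XOR 1) NOR (1 OR 1)) XNOR ((1 AND 1) NAND (1 OR 1)))
= 1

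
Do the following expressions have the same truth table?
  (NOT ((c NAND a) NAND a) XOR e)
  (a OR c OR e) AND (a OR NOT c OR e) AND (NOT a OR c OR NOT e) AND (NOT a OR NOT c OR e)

Yes, they are equivalent — the two output columns agree on all 8 assignments:
a | c | e | Expression 1 | Expression 2
---------------------------------------
0 | 0 | 0 | 0 | 0
0 | 0 | 1 | 1 | 1
0 | 1 | 0 | 0 | 0
0 | 1 | 1 | 1 | 1
1 | 0 | 0 | 1 | 1
1 | 0 | 1 | 0 | 0
1 | 1 | 0 | 0 | 0
1 | 1 | 1 | 1 | 1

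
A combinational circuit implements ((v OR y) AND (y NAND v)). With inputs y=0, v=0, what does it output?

Substituting: ((0 OR 0) AND (0 NAND 0))
= 0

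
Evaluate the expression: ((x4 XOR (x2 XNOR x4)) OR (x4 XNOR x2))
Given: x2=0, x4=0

Substituting: ((0 XOR (0 XNOR 0)) OR (0 XNOR 0))
= 1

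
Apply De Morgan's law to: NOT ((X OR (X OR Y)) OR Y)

NOT (X OR (X OR Y)) AND NOT Y
De Morgan's: NOT(OR of terms) = AND of negations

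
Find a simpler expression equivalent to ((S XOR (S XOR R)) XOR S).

By XOR self-cancellation ((E XOR v) XOR v = E):
= (S XOR R)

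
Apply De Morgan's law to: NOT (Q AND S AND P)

NOT Q OR NOT S OR NOT P
De Morgan's: NOT(AND of terms) = OR of negations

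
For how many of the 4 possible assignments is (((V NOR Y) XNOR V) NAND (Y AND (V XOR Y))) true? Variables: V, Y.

Satisfying assignments: (0,0), (1,0), (1,1)
Count: 3 out of 4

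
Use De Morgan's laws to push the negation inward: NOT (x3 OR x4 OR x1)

NOT x3 AND NOT x4 AND NOT x1
De Morgan's: NOT(OR of terms) = AND of negations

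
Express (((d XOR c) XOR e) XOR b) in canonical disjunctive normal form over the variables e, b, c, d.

(NOT e AND NOT b AND NOT c AND d) OR (NOT e AND NOT b AND c AND NOT d) OR (NOT e AND b AND NOT c AND NOT d) OR (NOT e AND b AND c AND d) OR (e AND NOT b AND NOT c AND NOT d) OR (e AND NOT b AND c AND d) OR (e AND b AND NOT c AND d) OR (e AND b AND c AND NOT d)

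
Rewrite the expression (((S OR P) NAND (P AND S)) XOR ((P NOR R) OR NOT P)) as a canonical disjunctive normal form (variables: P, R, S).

(P AND NOT R AND NOT S) OR (P AND R AND NOT S)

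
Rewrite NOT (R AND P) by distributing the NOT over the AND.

NOT R OR NOT P
De Morgan's: NOT(AND of terms) = OR of negations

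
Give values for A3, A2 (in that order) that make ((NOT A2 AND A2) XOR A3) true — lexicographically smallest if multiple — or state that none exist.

A3=1, A2=0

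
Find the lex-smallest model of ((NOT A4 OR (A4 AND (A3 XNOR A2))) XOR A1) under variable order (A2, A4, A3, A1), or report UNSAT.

A2=0, A4=0, A3=0, A1=0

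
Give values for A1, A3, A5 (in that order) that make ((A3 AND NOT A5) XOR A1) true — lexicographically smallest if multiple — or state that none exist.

A1=0, A3=1, A5=0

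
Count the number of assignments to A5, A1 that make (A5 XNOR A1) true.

Satisfying assignments: (0,0), (1,1)
Count: 2 out of 4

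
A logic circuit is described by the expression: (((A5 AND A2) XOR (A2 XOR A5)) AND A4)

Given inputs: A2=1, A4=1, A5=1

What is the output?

Substituting: (((1 AND 1) XOR (1 XOR 1)) AND 1)
= 1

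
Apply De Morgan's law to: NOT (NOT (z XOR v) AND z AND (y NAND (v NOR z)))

(z XOR v) OR NOT z OR NOT (y NAND (v NOR z))
De Morgan's: NOT(AND of terms) = OR of negations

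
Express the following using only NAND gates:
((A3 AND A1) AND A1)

((((A3 NAND A1) NAND (A3 NAND A1)) NAND A1) NAND (((A3 NAND A1) NAND (A3 NAND A1)) NAND A1))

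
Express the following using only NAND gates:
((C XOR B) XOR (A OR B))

((((C NAND (C NAND B)) NAND (B NAND (C NAND B))) NAND (((C NAND (C NAND B)) NAND (B NAND (C NAND B))) NAND ((A NAND A) NAND (B NAND B)))) NAND (((A NAND A) NAND (B NAND B)) NAND (((C NAND (C NAND B)) NAND (B NAND (C NAND B))) NAND ((A NAND A) NAND (B NAND B)))))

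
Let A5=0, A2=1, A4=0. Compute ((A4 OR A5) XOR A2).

Substituting: ((0 OR 0) XOR 1)
= 1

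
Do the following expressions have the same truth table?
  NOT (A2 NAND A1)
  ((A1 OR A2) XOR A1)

No. Counterexample: with A1=0, A2=1, Expression 1 = 0 but Expression 2 = 1.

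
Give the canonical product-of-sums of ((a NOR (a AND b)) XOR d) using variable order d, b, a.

ΠM(1, 3, 4, 6) = (d OR b OR NOT a) AND (d OR NOT b OR NOT a) AND (NOT d OR b OR a) AND (NOT d OR NOT b OR a)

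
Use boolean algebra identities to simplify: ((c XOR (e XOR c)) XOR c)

By XOR self-cancellation ((E XOR v) XOR v = E):
= (e XOR c)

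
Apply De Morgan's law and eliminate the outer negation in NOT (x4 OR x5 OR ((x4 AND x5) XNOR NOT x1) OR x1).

NOT x4 AND NOT x5 AND NOT ((x4 AND x5) XNOR NOT x1) AND NOT x1
De Morgan's: NOT(OR of terms) = AND of negations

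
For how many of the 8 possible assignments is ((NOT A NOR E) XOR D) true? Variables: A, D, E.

Satisfying assignments: (0,1,0), (0,1,1), (1,0,0), (1,1,1)
Count: 4 out of 8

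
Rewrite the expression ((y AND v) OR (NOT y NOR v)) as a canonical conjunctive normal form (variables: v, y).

(v OR y) AND (NOT v OR y)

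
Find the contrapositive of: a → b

Contrapositive: NOT b → NOT a
Note: A statement and its contrapositive are logically equivalent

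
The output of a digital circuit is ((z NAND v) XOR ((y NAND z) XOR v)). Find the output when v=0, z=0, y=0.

Substituting: ((0 NAND 0) XOR ((0 NAND 0) XOR 0))
= 0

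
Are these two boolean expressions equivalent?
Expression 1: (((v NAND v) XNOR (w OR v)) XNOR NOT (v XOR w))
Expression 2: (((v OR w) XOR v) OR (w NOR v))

No. Counterexample: with v=0, w=0, Expression 1 = 0 but Expression 2 = 1.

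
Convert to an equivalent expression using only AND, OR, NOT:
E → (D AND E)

NOT E OR (D AND E)
(Implication elimination: A → B = NOT A OR B)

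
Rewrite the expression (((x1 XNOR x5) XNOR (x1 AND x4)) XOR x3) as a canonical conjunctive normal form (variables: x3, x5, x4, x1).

(x3 OR x5 OR x4 OR x1) AND (x3 OR x5 OR NOT x4 OR x1) AND (x3 OR x5 OR NOT x4 OR NOT x1) AND (x3 OR NOT x5 OR x4 OR NOT x1) AND (NOT x3 OR x5 OR x4 OR NOT x1) AND (NOT x3 OR NOT x5 OR x4 OR x1) AND (NOT x3 OR NOT x5 OR NOT x4 OR x1) AND (NOT x3 OR NOT x5 OR NOT x4 OR NOT x1)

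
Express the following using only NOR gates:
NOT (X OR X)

(((X NOR X) NOR (X NOR X)) NOR ((X NOR X) NOR (X NOR X)))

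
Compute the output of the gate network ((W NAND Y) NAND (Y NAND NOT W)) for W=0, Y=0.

Substituting: ((0 NAND 0) NAND (0 NAND NOT 0))
= 0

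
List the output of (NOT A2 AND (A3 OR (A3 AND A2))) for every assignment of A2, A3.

A2 | A3 | Output
----------------
0 | 0 | 0
0 | 1 | 1
1 | 0 | 0
1 | 1 | 0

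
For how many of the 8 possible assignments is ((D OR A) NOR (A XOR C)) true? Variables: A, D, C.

Satisfying assignments: (0,0,0)
Count: 1 out of 8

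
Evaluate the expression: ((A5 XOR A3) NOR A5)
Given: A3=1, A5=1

Substituting: ((1 XOR 1) NOR 1)
= 0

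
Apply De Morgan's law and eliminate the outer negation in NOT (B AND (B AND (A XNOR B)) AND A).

NOT B OR NOT (B AND (A XNOR B)) OR NOT A
De Morgan's: NOT(AND of terms) = OR of negations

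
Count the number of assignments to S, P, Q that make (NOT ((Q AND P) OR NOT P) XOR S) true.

Satisfying assignments: (0,1,0), (1,0,0), (1,0,1), (1,1,1)
Count: 4 out of 8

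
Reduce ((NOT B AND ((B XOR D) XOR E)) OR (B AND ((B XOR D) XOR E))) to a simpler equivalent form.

By distribution ((E AND v) OR (E AND NOT v) = E):
= ((B XOR D) XOR E)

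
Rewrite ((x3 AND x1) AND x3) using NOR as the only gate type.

((((x3 NOR x3) NOR (x1 NOR x1)) NOR ((x3 NOR x3) NOR (x1 NOR x1))) NOR (x3 NOR x3))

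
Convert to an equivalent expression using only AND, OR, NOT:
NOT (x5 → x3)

x5 AND NOT x3
(Negated implication: NOT(A → B) = A AND NOT B)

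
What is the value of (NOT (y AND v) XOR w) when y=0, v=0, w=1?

Substituting: (NOT (0 AND 0) XOR 1)
= 0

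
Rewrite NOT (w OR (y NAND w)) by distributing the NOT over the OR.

NOT w AND NOT (y NAND w)
De Morgan's: NOT(OR of terms) = AND of negations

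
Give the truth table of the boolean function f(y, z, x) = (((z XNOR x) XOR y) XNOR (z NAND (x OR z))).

y | z | x | Output
------------------
0 | 0 | 0 | 1
0 | 0 | 1 | 0
0 | 1 | 0 | 1
0 | 1 | 1 | 0
1 | 0 | 0 | 0
1 | 0 | 1 | 1
1 | 1 | 0 | 0
1 | 1 | 1 | 1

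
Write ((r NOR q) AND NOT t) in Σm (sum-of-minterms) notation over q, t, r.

Σm(0) = (NOT q AND NOT t AND NOT r)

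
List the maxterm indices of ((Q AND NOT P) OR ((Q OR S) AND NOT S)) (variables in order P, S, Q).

ΠM(0, 2, 4, 6, 7) = (P OR S OR Q) AND (P OR NOT S OR Q) AND (NOT P OR S OR Q) AND (NOT P OR NOT S OR Q) AND (NOT P OR NOT S OR NOT Q)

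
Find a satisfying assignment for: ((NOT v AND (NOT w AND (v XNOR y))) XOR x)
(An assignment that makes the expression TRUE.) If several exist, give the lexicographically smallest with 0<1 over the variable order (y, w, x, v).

y=0, w=0, x=0, v=0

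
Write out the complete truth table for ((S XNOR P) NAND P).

S | P | Output
--------------
0 | 0 | 1
0 | 1 | 1
1 | 0 | 1
1 | 1 | 0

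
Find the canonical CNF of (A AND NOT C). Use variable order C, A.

(C OR A) AND (NOT C OR A) AND (NOT C OR NOT A)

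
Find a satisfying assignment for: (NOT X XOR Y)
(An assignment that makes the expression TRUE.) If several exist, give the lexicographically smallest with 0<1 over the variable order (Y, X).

Y=0, X=0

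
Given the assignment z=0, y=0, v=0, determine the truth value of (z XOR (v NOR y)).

Substituting: (0 XOR (0 NOR 0))
= 1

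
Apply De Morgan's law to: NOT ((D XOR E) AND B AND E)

NOT (D XOR E) OR NOT B OR NOT E
De Morgan's: NOT(AND of terms) = OR of negations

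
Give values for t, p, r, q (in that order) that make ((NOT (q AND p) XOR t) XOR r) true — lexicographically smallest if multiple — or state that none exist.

t=0, p=0, r=0, q=0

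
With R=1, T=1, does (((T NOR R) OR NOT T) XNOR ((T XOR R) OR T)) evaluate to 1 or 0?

Substituting: (((1 NOR 1) OR NOT 1) XNOR ((1 XOR 1) OR 1))
= 0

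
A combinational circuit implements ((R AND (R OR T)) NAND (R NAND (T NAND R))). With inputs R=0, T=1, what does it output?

Substituting: ((0 AND (0 OR 1)) NAND (0 NAND (1 NAND 0)))
= 1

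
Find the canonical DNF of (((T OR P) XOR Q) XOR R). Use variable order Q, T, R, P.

(NOT Q AND NOT T AND NOT R AND P) OR (NOT Q AND NOT T AND R AND NOT P) OR (NOT Q AND T AND NOT R AND NOT P) OR (NOT Q AND T AND NOT R AND P) OR (Q AND NOT T AND NOT R AND NOT P) OR (Q AND NOT T AND R AND P) OR (Q AND T AND R AND NOT P) OR (Q AND T AND R AND P)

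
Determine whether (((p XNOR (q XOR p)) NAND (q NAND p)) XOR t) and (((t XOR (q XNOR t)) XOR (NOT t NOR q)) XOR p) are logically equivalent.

No. Counterexample: with t=0, q=0, p=0, Expression 1 = 0 but Expression 2 = 1.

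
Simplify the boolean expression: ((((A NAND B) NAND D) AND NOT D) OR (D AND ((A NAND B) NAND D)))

By distribution ((E AND v) OR (E AND NOT v) = E):
= ((A NAND B) NAND D)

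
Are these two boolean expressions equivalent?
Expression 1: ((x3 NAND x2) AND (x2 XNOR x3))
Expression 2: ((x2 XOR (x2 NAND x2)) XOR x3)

No. Counterexample: with x2=1, x3=0, Expression 1 = 0 but Expression 2 = 1.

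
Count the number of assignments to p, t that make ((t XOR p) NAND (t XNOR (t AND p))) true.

Satisfying assignments: (0,0), (0,1), (1,1)
Count: 3 out of 4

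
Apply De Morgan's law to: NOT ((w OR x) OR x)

NOT (w OR x) AND NOT x
De Morgan's: NOT(OR of terms) = AND of negations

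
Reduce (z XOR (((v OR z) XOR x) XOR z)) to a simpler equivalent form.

By XOR self-cancellation ((E XOR v) XOR v = E):
= ((v OR z) XOR x)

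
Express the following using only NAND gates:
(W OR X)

((W NAND W) NAND (X NAND X))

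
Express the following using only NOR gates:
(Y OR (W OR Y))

((Y NOR ((W NOR Y) NOR (W NOR Y))) NOR (Y NOR ((W NOR Y) NOR (W NOR Y))))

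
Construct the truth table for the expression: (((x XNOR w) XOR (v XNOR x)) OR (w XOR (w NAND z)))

x | w | z | v | Output
----------------------
0 | 0 | 0 | 0 | 1
0 | 0 | 0 | 1 | 1
0 | 0 | 1 | 0 | 1
0 | 0 | 1 | 1 | 1
0 | 1 | 0 | 0 | 1
0 | 1 | 0 | 1 | 0
0 | 1 | 1 | 0 | 1
0 | 1 | 1 | 1 | 1
1 | 0 | 0 | 0 | 1
1 | 0 | 0 | 1 | 1
1 | 0 | 1 | 0 | 1
1 | 0 | 1 | 1 | 1
1 | 1 | 0 | 0 | 1
1 | 1 | 0 | 1 | 0
1 | 1 | 1 | 0 | 1
1 | 1 | 1 | 1 | 1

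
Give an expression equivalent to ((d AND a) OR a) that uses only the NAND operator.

((((d NAND a) NAND (d NAND a)) NAND ((d NAND a) NAND (d NAND a))) NAND (a NAND a))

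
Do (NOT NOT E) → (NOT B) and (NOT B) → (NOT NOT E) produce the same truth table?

No, Converse is not equivalent to original (counterexample: E=0, B=0)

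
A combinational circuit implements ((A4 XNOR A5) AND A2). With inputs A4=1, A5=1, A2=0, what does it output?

Substituting: ((1 XNOR 1) AND 0)
= 0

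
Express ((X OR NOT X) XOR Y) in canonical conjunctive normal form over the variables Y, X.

(NOT Y OR X) AND (NOT Y OR NOT X)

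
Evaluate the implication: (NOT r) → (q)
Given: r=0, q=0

Antecedent (NOT r) = 1; consequent (q) = 0.
1 → 0 = 0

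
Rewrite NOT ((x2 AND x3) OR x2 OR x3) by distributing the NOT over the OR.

NOT (x2 AND x3) AND NOT x2 AND NOT x3
De Morgan's: NOT(OR of terms) = AND of negations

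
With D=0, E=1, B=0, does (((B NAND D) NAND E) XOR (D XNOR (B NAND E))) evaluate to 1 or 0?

Substituting: (((0 NAND 0) NAND 1) XOR (0 XNOR (0 NAND 1)))
= 0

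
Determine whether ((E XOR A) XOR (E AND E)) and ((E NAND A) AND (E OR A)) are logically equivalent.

No. Counterexample: with A=0, E=1, Expression 1 = 0 but Expression 2 = 1.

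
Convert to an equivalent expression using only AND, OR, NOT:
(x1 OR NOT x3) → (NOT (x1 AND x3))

NOT (x1 OR NOT x3) OR (NOT (x1 AND x3))
(Implication elimination: A → B = NOT A OR B)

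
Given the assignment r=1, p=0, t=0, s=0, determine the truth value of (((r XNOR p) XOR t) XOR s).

Substituting: (((1 XNOR 0) XOR 0) XOR 0)
= 0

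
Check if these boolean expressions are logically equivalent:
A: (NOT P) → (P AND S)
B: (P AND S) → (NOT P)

No, Converse is not equivalent to original (counterexample: T=0, S=0, P=0)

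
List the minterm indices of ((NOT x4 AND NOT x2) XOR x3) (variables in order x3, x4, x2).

Σm(0, 5, 6, 7) = (NOT x3 AND NOT x4 AND NOT x2) OR (x3 AND NOT x4 AND x2) OR (x3 AND x4 AND NOT x2) OR (x3 AND x4 AND x2)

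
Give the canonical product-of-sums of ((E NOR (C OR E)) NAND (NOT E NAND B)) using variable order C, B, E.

ΠM(0) = (C OR B OR E)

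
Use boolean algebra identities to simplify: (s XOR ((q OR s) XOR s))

By XOR self-cancellation ((E XOR v) XOR v = E):
= (q OR s)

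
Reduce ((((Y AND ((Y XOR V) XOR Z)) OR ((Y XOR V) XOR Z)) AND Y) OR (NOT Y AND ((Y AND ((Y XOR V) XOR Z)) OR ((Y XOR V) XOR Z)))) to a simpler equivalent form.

By distribution ((E AND v) OR (E AND NOT v) = E) then absorption (E OR (E AND v) = E):
= ((Y XOR V) XOR Z)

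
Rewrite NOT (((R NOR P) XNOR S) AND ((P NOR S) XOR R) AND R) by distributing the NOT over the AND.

NOT ((R NOR P) XNOR S) OR NOT ((P NOR S) XOR R) OR NOT R
De Morgan's: NOT(AND of terms) = OR of negations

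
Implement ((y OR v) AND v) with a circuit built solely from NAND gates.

((((y NAND y) NAND (v NAND v)) NAND v) NAND (((y NAND y) NAND (v NAND v)) NAND v))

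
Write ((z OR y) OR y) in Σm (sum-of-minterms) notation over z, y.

Σm(1, 2, 3) = (NOT z AND y) OR (z AND NOT y) OR (z AND y)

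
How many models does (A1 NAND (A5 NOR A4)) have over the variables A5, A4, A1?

Satisfying assignments: (0,0,0), (0,1,0), (0,1,1), (1,0,0), (1,0,1), (1,1,0), (1,1,1)
Count: 7 out of 8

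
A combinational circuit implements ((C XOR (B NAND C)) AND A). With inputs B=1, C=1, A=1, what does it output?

Substituting: ((1 XOR (1 NAND 1)) AND 1)
= 1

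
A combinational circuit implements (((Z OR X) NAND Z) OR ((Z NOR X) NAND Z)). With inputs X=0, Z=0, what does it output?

Substituting: (((0 OR 0) NAND 0) OR ((0 NOR 0) NAND 0))
= 1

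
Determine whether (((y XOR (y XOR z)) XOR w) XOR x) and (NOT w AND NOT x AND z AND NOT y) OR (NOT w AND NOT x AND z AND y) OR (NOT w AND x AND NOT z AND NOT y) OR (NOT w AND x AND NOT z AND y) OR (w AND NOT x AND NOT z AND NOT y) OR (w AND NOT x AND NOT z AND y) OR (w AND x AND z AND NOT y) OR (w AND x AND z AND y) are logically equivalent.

Yes, they are equivalent — the two output columns agree on all 16 assignments:
w | x | z | y | Expression 1 | Expression 2
-------------------------------------------
0 | 0 | 0 | 0 | 0 | 0
0 | 0 | 0 | 1 | 0 | 0
0 | 0 | 1 | 0 | 1 | 1
0 | 0 | 1 | 1 | 1 | 1
0 | 1 | 0 | 0 | 1 | 1
0 | 1 | 0 | 1 | 1 | 1
0 | 1 | 1 | 0 | 0 | 0
0 | 1 | 1 | 1 | 0 | 0
1 | 0 | 0 | 0 | 1 | 1
1 | 0 | 0 | 1 | 1 | 1
1 | 0 | 1 | 0 | 0 | 0
1 | 0 | 1 | 1 | 0 | 0
1 | 1 | 0 | 0 | 0 | 0
1 | 1 | 0 | 1 | 0 | 0
1 | 1 | 1 | 0 | 1 | 1
1 | 1 | 1 | 1 | 1 | 1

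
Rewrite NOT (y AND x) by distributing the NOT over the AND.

NOT y OR NOT x
De Morgan's: NOT(AND of terms) = OR of negations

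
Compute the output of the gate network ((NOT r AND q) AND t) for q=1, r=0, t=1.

Substituting: ((NOT 0 AND 1) AND 1)
= 1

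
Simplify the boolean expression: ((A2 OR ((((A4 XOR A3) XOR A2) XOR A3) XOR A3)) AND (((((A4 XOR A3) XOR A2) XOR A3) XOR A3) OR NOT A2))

By distribution ((E OR v) AND (E OR NOT v) = E) then XOR self-cancellation ((E XOR v) XOR v = E):
= ((A4 XOR A3) XOR A2)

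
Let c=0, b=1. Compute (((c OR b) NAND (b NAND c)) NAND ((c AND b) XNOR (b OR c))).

Substituting: (((0 OR 1) NAND (1 NAND 0)) NAND ((0 AND 1) XNOR (1 OR 0)))
= 1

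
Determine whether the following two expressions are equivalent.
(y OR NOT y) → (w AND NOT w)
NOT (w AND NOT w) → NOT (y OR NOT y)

Yes, Contrapositive is always equivalent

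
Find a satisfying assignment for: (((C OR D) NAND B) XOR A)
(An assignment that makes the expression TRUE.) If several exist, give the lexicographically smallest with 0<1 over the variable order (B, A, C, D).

B=0, A=0, C=0, D=0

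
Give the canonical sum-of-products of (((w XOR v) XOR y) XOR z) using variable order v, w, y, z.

Σm(1, 2, 4, 7, 8, 11, 13, 14) = (NOT v AND NOT w AND NOT y AND z) OR (NOT v AND NOT w AND y AND NOT z) OR (NOT v AND w AND NOT y AND NOT z) OR (NOT v AND w AND y AND z) OR (v AND NOT w AND NOT y AND NOT z) OR (v AND NOT w AND y AND z) OR (v AND w AND NOT y AND z) OR (v AND w AND y AND NOT z)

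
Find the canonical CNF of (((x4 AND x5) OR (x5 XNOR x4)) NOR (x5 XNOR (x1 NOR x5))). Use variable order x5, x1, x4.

(x5 OR x1 OR x4) AND (x5 OR NOT x1 OR x4) AND (x5 OR NOT x1 OR NOT x4) AND (NOT x5 OR x1 OR NOT x4) AND (NOT x5 OR NOT x1 OR NOT x4)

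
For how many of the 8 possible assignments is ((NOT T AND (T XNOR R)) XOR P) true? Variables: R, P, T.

Satisfying assignments: (0,0,0), (0,1,1), (1,1,0), (1,1,1)
Count: 4 out of 8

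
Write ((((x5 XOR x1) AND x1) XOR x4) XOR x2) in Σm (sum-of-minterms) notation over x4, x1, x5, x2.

Σm(1, 3, 4, 7, 8, 10, 13, 14) = (NOT x4 AND NOT x1 AND NOT x5 AND x2) OR (NOT x4 AND NOT x1 AND x5 AND x2) OR (NOT x4 AND x1 AND NOT x5 AND NOT x2) OR (NOT x4 AND x1 AND x5 AND x2) OR (x4 AND NOT x1 AND NOT x5 AND NOT x2) OR (x4 AND NOT x1 AND x5 AND NOT x2) OR (x4 AND x1 AND NOT x5 AND x2) OR (x4 AND x1 AND x5 AND NOT x2)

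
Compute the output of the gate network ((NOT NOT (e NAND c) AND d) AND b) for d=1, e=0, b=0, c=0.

Substituting: ((NOT NOT (0 NAND 0) AND 1) AND 0)
= 0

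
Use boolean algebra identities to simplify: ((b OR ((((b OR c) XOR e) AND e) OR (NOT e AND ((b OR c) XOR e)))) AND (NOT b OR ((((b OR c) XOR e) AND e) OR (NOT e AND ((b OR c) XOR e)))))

By distribution ((E OR v) AND (E OR NOT v) = E) then distribution ((E AND v) OR (E AND NOT v) = E):
= ((b OR c) XOR e)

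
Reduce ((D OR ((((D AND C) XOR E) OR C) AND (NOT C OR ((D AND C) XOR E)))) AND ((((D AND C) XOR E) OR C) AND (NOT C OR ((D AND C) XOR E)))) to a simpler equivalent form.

By absorption (E AND (E OR v) = E) then distribution ((E OR v) AND (E OR NOT v) = E):
= ((D AND C) XOR E)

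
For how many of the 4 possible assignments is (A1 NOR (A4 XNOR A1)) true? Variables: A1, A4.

Satisfying assignments: (0,1)
Count: 1 out of 4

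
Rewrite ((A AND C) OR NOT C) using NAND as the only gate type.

((((A NAND C) NAND (A NAND C)) NAND ((A NAND C) NAND (A NAND C))) NAND ((C NAND C) NAND (C NAND C)))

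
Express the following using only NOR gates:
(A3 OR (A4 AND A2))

((A3 NOR ((A4 NOR A4) NOR (A2 NOR A2))) NOR (A3 NOR ((A4 NOR A4) NOR (A2 NOR A2))))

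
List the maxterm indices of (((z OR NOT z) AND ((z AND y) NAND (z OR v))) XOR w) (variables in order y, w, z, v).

ΠM(4, 5, 6, 7, 10, 11, 12, 13) = (y OR NOT w OR z OR v) AND (y OR NOT w OR z OR NOT v) AND (y OR NOT w OR NOT z OR v) AND (y OR NOT w OR NOT z OR NOT v) AND (NOT y OR w OR NOT z OR v) AND (NOT y OR w OR NOT z OR NOT v) AND (NOT y OR NOT w OR z OR v) AND (NOT y OR NOT w OR z OR NOT v)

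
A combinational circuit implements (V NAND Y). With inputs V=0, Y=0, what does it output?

Substituting: (0 NAND 0)
= 1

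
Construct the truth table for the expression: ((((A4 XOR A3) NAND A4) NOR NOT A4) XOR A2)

A4 | A2 | A3 | Output
---------------------
0 | 0 | 0 | 0
0 | 0 | 1 | 0
0 | 1 | 0 | 1
0 | 1 | 1 | 1
1 | 0 | 0 | 1
1 | 0 | 1 | 0
1 | 1 | 0 | 0
1 | 1 | 1 | 1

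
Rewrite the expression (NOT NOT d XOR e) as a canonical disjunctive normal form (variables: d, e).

(NOT d AND e) OR (d AND NOT e)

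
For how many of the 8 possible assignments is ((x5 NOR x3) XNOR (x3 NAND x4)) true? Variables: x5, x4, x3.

Satisfying assignments: (0,0,0), (0,1,0), (0,1,1), (1,1,1)
Count: 4 out of 8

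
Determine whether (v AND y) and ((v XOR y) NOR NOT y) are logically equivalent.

Yes, they are equivalent — the two output columns agree on all 4 assignments:
v | y | Expression 1 | Expression 2
-----------------------------------
0 | 0 | 0 | 0
0 | 1 | 0 | 0
1 | 0 | 0 | 0
1 | 1 | 1 | 1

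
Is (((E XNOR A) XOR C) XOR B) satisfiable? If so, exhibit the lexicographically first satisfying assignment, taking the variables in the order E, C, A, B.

E=0, C=0, A=0, B=0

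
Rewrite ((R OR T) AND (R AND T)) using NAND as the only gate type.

((((R NAND R) NAND (T NAND T)) NAND ((R NAND T) NAND (R NAND T))) NAND (((R NAND R) NAND (T NAND T)) NAND ((R NAND T) NAND (R NAND T))))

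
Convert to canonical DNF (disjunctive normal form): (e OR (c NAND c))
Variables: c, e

(NOT c AND NOT e) OR (NOT c AND e) OR (c AND e)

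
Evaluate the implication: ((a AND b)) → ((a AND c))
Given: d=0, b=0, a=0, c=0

Antecedent ((a AND b)) = 0; consequent ((a AND c)) = 0.
0 → 0 = 1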